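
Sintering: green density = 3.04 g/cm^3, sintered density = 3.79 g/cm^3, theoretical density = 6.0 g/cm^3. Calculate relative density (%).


Relative = 3.79 / 6.0 * 100 = 63.2%

63.2


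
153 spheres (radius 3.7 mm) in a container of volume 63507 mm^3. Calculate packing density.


V_sphere = 4/3*pi*3.7^3 = 212.1748 mm^3
Total V = 153*212.1748 = 32462.7444 mm^3
PD = 32462.7444 / 63507 = 0.511

0.511


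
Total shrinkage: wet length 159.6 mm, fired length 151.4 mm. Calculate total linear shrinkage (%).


TS = (159.6 - 151.4) / 159.6 * 100 = 5.14%

5.14


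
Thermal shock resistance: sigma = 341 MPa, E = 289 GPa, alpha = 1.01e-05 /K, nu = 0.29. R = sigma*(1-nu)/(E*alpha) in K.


R = 341*(1-0.29)/(289*1000*1.01e-05) = 83 K

83


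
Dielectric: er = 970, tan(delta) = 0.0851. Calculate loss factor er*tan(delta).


Loss = 970 * 0.0851 = 82.547

82.547


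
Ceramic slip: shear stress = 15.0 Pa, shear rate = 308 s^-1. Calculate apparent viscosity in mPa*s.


eta = tau/gamma * 1000 = 15.0/308 * 1000 = 48.7 mPa*s

48.7


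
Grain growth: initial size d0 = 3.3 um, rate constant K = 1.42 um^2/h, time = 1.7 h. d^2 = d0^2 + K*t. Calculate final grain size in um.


d^2 = 3.3^2 + 1.42*1.7 = 13.304
d = sqrt(13.304) = 3.65 um

3.65


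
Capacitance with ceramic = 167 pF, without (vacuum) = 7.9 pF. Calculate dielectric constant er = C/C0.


er = 167 / 7.9 = 21.14

21.14


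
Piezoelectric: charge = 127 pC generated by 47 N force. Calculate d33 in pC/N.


d33 = 127 / 47 = 2.7 pC/N

2.7


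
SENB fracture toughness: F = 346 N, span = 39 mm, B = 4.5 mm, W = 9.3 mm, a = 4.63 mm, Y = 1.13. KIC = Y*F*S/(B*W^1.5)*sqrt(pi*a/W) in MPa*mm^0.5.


KIC = 1.13*346*39/(4.5*9.3^1.5)*sqrt(pi*4.63/9.3) = 149.42

149.42


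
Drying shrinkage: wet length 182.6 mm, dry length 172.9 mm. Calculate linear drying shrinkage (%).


DS = (182.6 - 172.9) / 182.6 * 100 = 5.31%

5.31


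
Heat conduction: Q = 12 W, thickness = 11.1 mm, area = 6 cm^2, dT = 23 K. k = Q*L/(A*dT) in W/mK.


k = 12*11.1/1000/(6/10000*23) = 9.65 W/mK

9.65


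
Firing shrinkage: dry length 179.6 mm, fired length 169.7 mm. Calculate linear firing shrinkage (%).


FS = (179.6 - 169.7) / 179.6 * 100 = 5.51%

5.51


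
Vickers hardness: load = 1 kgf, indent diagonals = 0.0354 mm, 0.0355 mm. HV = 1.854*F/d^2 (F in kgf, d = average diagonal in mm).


d_avg = (0.0354+0.0355)/2 = 0.03545 mm
HV = 1.854*1/0.03545^2 = 1475

1475


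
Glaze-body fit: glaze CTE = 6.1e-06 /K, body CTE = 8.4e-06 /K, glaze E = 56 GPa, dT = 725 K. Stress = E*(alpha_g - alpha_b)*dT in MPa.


Stress = 56*1000*(6.1e-06 - 8.4e-06)*725 = -93.4 MPa

-93.4


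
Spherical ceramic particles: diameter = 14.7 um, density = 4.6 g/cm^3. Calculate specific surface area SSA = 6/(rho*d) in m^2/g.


SSA = 6 / (4.6 * 14.7) = 0.089 m^2/g

0.089


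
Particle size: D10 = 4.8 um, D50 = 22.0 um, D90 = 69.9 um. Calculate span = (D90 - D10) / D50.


Span = (69.9 - 4.8) / 22.0 = 65.1 / 22.0 = 2.959

2.959


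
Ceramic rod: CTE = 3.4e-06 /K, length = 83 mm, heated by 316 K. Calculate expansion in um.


dL = 3.4e-06 * 83 * 316 * 1000 = 89.175 um

89.175


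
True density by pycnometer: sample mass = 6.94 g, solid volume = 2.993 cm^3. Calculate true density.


TD = 6.94 / 2.993 = 2.319 g/cm^3

2.319


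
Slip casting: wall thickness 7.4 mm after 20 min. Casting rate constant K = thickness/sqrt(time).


K = 7.4 / sqrt(20) = 7.4 / 4.4721 = 1.655 mm/min^0.5

1.655


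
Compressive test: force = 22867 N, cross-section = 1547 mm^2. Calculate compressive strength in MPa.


CS = 22867 / 1547 = 14.8 MPa

14.8


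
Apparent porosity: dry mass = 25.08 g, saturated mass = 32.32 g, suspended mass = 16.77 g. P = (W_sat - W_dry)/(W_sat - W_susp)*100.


P = (32.32 - 25.08) / (32.32 - 16.77) * 100 = 7.24 / 15.55 * 100 = 46.6%

46.6


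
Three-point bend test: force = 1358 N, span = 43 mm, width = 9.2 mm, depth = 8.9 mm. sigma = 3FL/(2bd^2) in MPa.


sigma = 3*1358*43/(2*9.2*8.9^2) = 120.2 MPa

120.2


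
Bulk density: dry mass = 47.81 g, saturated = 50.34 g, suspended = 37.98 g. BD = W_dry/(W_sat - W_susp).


BD = 47.81 / (50.34 - 37.98) = 47.81 / 12.36 = 3.868 g/cm^3

3.868


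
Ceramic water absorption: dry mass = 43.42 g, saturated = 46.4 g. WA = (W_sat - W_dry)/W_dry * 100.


WA = (46.4 - 43.42) / 43.42 * 100 = 6.86%

6.86


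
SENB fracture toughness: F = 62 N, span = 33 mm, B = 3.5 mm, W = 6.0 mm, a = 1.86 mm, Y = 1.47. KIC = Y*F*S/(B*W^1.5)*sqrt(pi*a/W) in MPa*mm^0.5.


KIC = 1.47*62*33/(3.5*6.0^1.5)*sqrt(pi*1.86/6.0) = 57.7

57.7


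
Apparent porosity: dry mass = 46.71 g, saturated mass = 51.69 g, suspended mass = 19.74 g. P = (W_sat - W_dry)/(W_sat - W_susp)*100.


P = (51.69 - 46.71) / (51.69 - 19.74) * 100 = 4.98 / 31.95 * 100 = 15.6%

15.6


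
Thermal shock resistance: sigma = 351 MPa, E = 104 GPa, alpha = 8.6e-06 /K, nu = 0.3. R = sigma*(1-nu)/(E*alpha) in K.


R = 351*(1-0.3)/(104*1000*8.6e-06) = 275 K

275


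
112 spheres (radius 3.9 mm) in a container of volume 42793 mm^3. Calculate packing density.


V_sphere = 4/3*pi*3.9^3 = 248.4748 mm^3
Total V = 112*248.4748 = 27829.1776 mm^3
PD = 27829.1776 / 42793 = 0.65

0.65


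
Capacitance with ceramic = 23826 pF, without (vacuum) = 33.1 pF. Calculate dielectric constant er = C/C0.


er = 23826 / 33.1 = 719.82

719.82


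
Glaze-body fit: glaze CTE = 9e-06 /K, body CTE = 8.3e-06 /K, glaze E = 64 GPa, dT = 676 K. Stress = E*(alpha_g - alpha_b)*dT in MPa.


Stress = 64*1000*(9e-06 - 8.3e-06)*676 = 30.3 MPa

30.3


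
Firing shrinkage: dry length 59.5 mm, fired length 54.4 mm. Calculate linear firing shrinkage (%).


FS = (59.5 - 54.4) / 59.5 * 100 = 8.57%

8.57


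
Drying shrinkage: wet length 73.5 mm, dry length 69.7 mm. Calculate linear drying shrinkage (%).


DS = (73.5 - 69.7) / 73.5 * 100 = 5.17%

5.17


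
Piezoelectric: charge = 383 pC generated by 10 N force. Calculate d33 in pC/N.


d33 = 383 / 10 = 38.3 pC/N

38.3


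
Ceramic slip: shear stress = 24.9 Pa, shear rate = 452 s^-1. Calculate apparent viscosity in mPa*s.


eta = tau/gamma * 1000 = 24.9/452 * 1000 = 55.1 mPa*s

55.1


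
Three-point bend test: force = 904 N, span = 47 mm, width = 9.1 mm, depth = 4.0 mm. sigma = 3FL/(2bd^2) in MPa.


sigma = 3*904*47/(2*9.1*4.0^2) = 437.7 MPa

437.7


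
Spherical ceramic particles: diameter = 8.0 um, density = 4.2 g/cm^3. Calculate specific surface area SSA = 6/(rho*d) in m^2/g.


SSA = 6 / (4.2 * 8.0) = 0.179 m^2/g

0.179


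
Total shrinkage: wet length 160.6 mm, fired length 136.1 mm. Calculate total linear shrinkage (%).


TS = (160.6 - 136.1) / 160.6 * 100 = 15.26%

15.26


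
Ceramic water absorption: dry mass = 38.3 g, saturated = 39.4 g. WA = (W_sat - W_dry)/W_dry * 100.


WA = (39.4 - 38.3) / 38.3 * 100 = 2.87%

2.87


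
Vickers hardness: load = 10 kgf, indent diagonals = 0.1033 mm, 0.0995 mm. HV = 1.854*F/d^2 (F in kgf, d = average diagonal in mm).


d_avg = (0.1033+0.0995)/2 = 0.1014 mm
HV = 1.854*10/0.1014^2 = 1803

1803


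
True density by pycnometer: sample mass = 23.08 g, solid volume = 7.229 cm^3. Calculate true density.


TD = 23.08 / 7.229 = 3.193 g/cm^3

3.193


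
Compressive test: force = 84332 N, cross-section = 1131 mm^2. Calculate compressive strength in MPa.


CS = 84332 / 1131 = 74.6 MPa

74.6


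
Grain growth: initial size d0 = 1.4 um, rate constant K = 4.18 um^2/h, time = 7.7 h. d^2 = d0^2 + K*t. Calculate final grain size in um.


d^2 = 1.4^2 + 4.18*7.7 = 34.146
d = sqrt(34.146) = 5.84 um

5.84


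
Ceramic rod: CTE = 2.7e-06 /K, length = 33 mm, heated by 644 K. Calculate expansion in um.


dL = 2.7e-06 * 33 * 644 * 1000 = 57.38 um

57.38


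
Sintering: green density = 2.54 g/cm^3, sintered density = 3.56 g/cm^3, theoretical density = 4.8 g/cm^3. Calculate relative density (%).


Relative = 3.56 / 4.8 * 100 = 74.2%

74.2


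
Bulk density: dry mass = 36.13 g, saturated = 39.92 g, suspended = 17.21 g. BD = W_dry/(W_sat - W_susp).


BD = 36.13 / (39.92 - 17.21) = 36.13 / 22.71 = 1.591 g/cm^3

1.591


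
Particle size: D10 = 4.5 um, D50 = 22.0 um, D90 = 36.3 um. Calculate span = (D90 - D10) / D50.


Span = (36.3 - 4.5) / 22.0 = 31.8 / 22.0 = 1.445

1.445


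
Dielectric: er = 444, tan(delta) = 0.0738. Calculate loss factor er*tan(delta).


Loss = 444 * 0.0738 = 32.767

32.767


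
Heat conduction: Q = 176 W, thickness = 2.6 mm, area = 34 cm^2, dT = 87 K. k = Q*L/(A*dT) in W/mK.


k = 176*2.6/1000/(34/10000*87) = 1.55 W/mK

1.55


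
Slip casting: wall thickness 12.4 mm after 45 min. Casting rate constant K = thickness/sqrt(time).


K = 12.4 / sqrt(45) = 12.4 / 6.7082 = 1.848 mm/min^0.5

1.848


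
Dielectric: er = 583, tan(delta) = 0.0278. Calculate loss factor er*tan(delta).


Loss = 583 * 0.0278 = 16.207

16.207


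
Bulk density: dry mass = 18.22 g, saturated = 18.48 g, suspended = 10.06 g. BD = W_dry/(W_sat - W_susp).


BD = 18.22 / (18.48 - 10.06) = 18.22 / 8.42 = 2.164 g/cm^3

2.164


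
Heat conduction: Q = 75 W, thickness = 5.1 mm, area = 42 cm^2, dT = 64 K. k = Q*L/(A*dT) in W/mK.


k = 75*5.1/1000/(42/10000*64) = 1.42 W/mK

1.42


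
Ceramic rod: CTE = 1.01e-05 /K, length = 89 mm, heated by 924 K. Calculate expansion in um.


dL = 1.01e-05 * 89 * 924 * 1000 = 830.584 um

830.584


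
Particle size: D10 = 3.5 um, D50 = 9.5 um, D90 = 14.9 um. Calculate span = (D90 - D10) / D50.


Span = (14.9 - 3.5) / 9.5 = 11.4 / 9.5 = 1.2

1.2


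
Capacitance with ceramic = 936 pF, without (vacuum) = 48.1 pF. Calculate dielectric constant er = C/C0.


er = 936 / 48.1 = 19.46

19.46


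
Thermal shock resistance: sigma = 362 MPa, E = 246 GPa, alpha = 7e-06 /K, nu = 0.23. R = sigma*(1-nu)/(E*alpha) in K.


R = 362*(1-0.23)/(246*1000*7e-06) = 162 K

162


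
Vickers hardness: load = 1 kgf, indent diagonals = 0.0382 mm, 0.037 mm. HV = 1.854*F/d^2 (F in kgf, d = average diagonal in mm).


d_avg = (0.0382+0.037)/2 = 0.0376 mm
HV = 1.854*1/0.0376^2 = 1311

1311


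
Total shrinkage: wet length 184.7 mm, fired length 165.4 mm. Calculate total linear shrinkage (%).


TS = (184.7 - 165.4) / 184.7 * 100 = 10.45%

10.45


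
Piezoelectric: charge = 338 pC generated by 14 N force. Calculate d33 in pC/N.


d33 = 338 / 14 = 24.1 pC/N

24.1


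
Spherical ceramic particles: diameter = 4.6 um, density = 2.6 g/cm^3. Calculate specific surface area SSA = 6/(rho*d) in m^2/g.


SSA = 6 / (2.6 * 4.6) = 0.502 m^2/g

0.502


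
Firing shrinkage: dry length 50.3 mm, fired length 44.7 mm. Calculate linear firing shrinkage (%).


FS = (50.3 - 44.7) / 50.3 * 100 = 11.13%

11.13


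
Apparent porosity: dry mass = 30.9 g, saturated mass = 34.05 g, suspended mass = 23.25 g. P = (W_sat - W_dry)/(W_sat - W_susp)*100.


P = (34.05 - 30.9) / (34.05 - 23.25) * 100 = 3.15 / 10.8 * 100 = 29.2%

29.2


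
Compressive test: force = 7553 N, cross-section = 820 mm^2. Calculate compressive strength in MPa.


CS = 7553 / 820 = 9.2 MPa

9.2


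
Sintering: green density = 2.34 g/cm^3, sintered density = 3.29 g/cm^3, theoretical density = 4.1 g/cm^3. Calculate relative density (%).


Relative = 3.29 / 4.1 * 100 = 80.2%

80.2


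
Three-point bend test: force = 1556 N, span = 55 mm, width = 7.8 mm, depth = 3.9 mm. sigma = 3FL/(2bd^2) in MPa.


sigma = 3*1556*55/(2*7.8*3.9^2) = 1082.0 MPa

1082.0


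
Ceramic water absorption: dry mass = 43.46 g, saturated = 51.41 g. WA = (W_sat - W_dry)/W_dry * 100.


WA = (51.41 - 43.46) / 43.46 * 100 = 18.29%

18.29


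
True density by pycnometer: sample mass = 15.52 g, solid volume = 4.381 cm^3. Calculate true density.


TD = 15.52 / 4.381 = 3.543 g/cm^3

3.543


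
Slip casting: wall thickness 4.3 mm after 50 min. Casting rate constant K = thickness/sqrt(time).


K = 4.3 / sqrt(50) = 4.3 / 7.0711 = 0.608 mm/min^0.5

0.608


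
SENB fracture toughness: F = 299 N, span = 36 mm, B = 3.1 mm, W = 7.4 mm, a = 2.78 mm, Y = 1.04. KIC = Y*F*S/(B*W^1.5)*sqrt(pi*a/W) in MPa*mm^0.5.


KIC = 1.04*299*36/(3.1*7.4^1.5)*sqrt(pi*2.78/7.4) = 194.89

194.89


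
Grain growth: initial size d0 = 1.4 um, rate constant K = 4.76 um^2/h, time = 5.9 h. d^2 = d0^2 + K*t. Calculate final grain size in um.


d^2 = 1.4^2 + 4.76*5.9 = 30.044
d = sqrt(30.044) = 5.48 um

5.48


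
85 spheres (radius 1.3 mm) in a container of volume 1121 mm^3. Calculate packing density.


V_sphere = 4/3*pi*1.3^3 = 9.2028 mm^3
Total V = 85*9.2028 = 782.238 mm^3
PD = 782.238 / 1121 = 0.698

0.698


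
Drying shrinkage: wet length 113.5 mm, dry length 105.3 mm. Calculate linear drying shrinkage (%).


DS = (113.5 - 105.3) / 113.5 * 100 = 7.22%

7.22


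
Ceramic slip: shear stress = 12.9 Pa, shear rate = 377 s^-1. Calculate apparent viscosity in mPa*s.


eta = tau/gamma * 1000 = 12.9/377 * 1000 = 34.2 mPa*s

34.2


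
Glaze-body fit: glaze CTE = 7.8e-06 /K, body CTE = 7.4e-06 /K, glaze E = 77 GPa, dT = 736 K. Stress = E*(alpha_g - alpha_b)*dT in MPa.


Stress = 77*1000*(7.8e-06 - 7.4e-06)*736 = 22.7 MPa

22.7


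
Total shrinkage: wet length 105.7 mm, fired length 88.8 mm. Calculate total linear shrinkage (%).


TS = (105.7 - 88.8) / 105.7 * 100 = 15.99%

15.99


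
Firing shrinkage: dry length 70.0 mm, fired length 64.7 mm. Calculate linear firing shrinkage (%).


FS = (70.0 - 64.7) / 70.0 * 100 = 7.57%

7.57


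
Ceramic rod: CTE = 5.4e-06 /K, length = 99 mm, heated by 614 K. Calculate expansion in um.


dL = 5.4e-06 * 99 * 614 * 1000 = 328.244 um

328.244


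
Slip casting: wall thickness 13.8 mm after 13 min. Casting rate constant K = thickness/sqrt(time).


K = 13.8 / sqrt(13) = 13.8 / 3.6056 = 3.827 mm/min^0.5

3.827


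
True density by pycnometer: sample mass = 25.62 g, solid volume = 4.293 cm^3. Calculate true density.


TD = 25.62 / 4.293 = 5.968 g/cm^3

5.968


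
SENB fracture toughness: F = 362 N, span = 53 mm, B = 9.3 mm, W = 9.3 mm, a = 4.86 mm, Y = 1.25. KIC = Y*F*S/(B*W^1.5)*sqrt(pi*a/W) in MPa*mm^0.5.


KIC = 1.25*362*53/(9.3*9.3^1.5)*sqrt(pi*4.86/9.3) = 116.5

116.5


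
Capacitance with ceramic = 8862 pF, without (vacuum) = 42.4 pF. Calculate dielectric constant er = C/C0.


er = 8862 / 42.4 = 209.01

209.01


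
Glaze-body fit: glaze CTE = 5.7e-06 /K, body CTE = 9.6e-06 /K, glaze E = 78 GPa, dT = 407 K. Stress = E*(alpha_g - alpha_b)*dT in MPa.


Stress = 78*1000*(5.7e-06 - 9.6e-06)*407 = -123.8 MPa

-123.8


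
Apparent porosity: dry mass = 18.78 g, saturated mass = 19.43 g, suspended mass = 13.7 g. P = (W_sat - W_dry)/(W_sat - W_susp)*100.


P = (19.43 - 18.78) / (19.43 - 13.7) * 100 = 0.65 / 5.73 * 100 = 11.3%

11.3


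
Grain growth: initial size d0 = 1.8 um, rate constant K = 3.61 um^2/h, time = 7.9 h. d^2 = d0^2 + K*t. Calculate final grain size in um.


d^2 = 1.8^2 + 3.61*7.9 = 31.759
d = sqrt(31.759) = 5.64 um

5.64


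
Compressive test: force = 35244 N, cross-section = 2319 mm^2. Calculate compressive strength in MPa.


CS = 35244 / 2319 = 15.2 MPa

15.2


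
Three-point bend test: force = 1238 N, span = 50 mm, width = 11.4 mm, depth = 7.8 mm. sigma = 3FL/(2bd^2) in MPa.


sigma = 3*1238*50/(2*11.4*7.8^2) = 133.9 MPa

133.9


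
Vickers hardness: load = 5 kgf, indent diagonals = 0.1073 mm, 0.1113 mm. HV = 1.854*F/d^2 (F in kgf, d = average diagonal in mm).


d_avg = (0.1073+0.1113)/2 = 0.1093 mm
HV = 1.854*5/0.1093^2 = 776

776


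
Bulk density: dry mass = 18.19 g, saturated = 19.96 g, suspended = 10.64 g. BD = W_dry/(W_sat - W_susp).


BD = 18.19 / (19.96 - 10.64) = 18.19 / 9.32 = 1.952 g/cm^3

1.952


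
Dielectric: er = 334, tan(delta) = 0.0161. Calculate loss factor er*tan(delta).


Loss = 334 * 0.0161 = 5.377

5.377


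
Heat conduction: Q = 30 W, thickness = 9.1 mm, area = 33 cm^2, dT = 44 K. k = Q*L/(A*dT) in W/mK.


k = 30*9.1/1000/(33/10000*44) = 1.88 W/mK

1.88


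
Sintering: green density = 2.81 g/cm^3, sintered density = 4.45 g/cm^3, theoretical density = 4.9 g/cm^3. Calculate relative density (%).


Relative = 4.45 / 4.9 * 100 = 90.8%

90.8


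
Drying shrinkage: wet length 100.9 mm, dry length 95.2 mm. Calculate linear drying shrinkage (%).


DS = (100.9 - 95.2) / 100.9 * 100 = 5.65%

5.65


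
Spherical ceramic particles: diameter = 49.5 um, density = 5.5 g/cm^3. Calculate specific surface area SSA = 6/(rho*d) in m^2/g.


SSA = 6 / (5.5 * 49.5) = 0.022 m^2/g

0.022


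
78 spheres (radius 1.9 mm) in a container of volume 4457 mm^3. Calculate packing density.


V_sphere = 4/3*pi*1.9^3 = 28.7309 mm^3
Total V = 78*28.7309 = 2241.0102 mm^3
PD = 2241.0102 / 4457 = 0.503

0.503


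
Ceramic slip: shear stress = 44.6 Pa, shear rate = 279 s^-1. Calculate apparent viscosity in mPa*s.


eta = tau/gamma * 1000 = 44.6/279 * 1000 = 159.9 mPa*s

159.9


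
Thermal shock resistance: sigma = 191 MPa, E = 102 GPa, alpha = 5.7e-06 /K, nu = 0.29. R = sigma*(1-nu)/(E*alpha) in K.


R = 191*(1-0.29)/(102*1000*5.7e-06) = 233 K

233


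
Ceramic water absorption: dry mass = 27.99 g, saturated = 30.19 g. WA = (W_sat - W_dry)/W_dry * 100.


WA = (30.19 - 27.99) / 27.99 * 100 = 7.86%

7.86


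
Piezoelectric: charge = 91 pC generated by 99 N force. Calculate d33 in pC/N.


d33 = 91 / 99 = 0.9 pC/N

0.9


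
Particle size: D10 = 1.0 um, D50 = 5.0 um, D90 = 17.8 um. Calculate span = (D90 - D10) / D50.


Span = (17.8 - 1.0) / 5.0 = 16.8 / 5.0 = 3.36

3.36


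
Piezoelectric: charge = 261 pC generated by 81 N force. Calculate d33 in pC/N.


d33 = 261 / 81 = 3.2 pC/N

3.2


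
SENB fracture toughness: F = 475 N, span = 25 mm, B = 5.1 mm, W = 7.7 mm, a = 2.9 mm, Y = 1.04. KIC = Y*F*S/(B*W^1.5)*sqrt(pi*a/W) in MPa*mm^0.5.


KIC = 1.04*475*25/(5.1*7.7^1.5)*sqrt(pi*2.9/7.7) = 123.28

123.28


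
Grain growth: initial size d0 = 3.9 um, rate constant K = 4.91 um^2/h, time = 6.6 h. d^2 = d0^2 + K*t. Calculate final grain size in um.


d^2 = 3.9^2 + 4.91*6.6 = 47.616
d = sqrt(47.616) = 6.9 um

6.9


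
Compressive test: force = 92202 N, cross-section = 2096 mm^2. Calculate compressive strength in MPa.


CS = 92202 / 2096 = 44.0 MPa

44.0


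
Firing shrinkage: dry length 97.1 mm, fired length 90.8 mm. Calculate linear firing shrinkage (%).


FS = (97.1 - 90.8) / 97.1 * 100 = 6.49%

6.49


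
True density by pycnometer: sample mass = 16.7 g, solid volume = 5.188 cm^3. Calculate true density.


TD = 16.7 / 5.188 = 3.219 g/cm^3

3.219


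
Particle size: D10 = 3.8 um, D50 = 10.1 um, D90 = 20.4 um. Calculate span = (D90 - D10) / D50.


Span = (20.4 - 3.8) / 10.1 = 16.6 / 10.1 = 1.644

1.644


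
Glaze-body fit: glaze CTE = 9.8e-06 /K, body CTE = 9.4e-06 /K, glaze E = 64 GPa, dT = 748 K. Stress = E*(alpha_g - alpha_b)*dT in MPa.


Stress = 64*1000*(9.8e-06 - 9.4e-06)*748 = 19.1 MPa

19.1


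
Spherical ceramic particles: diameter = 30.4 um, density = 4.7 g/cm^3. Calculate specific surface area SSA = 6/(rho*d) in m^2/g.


SSA = 6 / (4.7 * 30.4) = 0.042 m^2/g

0.042


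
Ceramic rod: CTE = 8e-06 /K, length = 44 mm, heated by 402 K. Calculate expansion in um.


dL = 8e-06 * 44 * 402 * 1000 = 141.504 um

141.504


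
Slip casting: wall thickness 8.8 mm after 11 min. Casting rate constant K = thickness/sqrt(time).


K = 8.8 / sqrt(11) = 8.8 / 3.3166 = 2.653 mm/min^0.5

2.653


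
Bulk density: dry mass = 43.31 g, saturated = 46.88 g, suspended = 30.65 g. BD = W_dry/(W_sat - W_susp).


BD = 43.31 / (46.88 - 30.65) = 43.31 / 16.23 = 2.669 g/cm^3

2.669


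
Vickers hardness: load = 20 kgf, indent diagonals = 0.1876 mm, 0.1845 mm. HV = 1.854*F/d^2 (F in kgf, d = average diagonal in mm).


d_avg = (0.1876+0.1845)/2 = 0.18605 mm
HV = 1.854*20/0.18605^2 = 1071

1071


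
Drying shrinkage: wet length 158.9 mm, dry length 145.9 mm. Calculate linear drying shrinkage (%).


DS = (158.9 - 145.9) / 158.9 * 100 = 8.18%

8.18


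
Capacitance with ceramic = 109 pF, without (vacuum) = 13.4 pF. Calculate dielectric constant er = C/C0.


er = 109 / 13.4 = 8.13

8.13


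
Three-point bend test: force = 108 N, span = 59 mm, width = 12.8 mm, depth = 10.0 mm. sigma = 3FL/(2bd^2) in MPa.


sigma = 3*108*59/(2*12.8*10.0^2) = 7.5 MPa

7.5


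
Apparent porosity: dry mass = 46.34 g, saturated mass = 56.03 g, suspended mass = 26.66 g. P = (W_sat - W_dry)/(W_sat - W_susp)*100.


P = (56.03 - 46.34) / (56.03 - 26.66) * 100 = 9.69 / 29.37 * 100 = 33.0%

33.0


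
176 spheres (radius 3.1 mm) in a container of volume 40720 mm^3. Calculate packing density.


V_sphere = 4/3*pi*3.1^3 = 124.7882 mm^3
Total V = 176*124.7882 = 21962.7232 mm^3
PD = 21962.7232 / 40720 = 0.539

0.539


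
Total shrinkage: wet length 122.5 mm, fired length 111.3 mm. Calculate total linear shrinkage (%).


TS = (122.5 - 111.3) / 122.5 * 100 = 9.14%

9.14


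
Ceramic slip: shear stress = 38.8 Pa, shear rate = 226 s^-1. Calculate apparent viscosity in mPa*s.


eta = tau/gamma * 1000 = 38.8/226 * 1000 = 171.7 mPa*s

171.7


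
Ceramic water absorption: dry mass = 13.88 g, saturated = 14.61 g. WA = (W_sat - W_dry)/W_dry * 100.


WA = (14.61 - 13.88) / 13.88 * 100 = 5.26%

5.26


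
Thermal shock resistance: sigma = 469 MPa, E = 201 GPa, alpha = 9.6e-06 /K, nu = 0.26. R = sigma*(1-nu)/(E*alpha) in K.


R = 469*(1-0.26)/(201*1000*9.6e-06) = 180 K

180


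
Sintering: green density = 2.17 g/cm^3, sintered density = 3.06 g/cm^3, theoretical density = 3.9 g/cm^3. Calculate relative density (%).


Relative = 3.06 / 3.9 * 100 = 78.5%

78.5


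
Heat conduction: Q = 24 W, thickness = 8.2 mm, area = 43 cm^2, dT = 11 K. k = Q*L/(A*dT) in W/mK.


k = 24*8.2/1000/(43/10000*11) = 4.16 W/mK

4.16


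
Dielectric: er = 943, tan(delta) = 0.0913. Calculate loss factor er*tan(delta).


Loss = 943 * 0.0913 = 86.096

86.096


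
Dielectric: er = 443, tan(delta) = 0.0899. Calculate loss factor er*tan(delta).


Loss = 443 * 0.0899 = 39.826

39.826


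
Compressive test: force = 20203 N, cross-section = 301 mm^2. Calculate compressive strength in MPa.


CS = 20203 / 301 = 67.1 MPa

67.1


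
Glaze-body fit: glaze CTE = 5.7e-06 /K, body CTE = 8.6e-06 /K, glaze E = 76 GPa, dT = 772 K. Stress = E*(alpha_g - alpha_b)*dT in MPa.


Stress = 76*1000*(5.7e-06 - 8.6e-06)*772 = -170.1 MPa

-170.1


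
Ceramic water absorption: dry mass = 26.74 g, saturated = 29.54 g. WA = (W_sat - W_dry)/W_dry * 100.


WA = (29.54 - 26.74) / 26.74 * 100 = 10.47%

10.47


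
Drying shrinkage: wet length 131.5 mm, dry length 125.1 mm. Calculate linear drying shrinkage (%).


DS = (131.5 - 125.1) / 131.5 * 100 = 4.87%

4.87


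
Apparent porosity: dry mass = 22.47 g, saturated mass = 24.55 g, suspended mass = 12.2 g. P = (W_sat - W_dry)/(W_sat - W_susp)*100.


P = (24.55 - 22.47) / (24.55 - 12.2) * 100 = 2.08 / 12.35 * 100 = 16.8%

16.8


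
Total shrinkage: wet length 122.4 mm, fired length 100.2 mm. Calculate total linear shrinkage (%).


TS = (122.4 - 100.2) / 122.4 * 100 = 18.14%

18.14


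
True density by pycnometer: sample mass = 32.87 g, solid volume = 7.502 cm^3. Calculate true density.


TD = 32.87 / 7.502 = 4.381 g/cm^3

4.381


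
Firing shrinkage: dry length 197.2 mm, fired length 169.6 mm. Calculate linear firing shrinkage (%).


FS = (197.2 - 169.6) / 197.2 * 100 = 14.0%

14.0


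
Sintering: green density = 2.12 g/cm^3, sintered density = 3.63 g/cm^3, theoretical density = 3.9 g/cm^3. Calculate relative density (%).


Relative = 3.63 / 3.9 * 100 = 93.1%

93.1


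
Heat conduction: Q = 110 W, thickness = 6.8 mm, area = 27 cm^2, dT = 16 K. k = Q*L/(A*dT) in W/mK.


k = 110*6.8/1000/(27/10000*16) = 17.31 W/mK

17.31


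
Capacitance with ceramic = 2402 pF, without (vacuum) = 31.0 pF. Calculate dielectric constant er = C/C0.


er = 2402 / 31.0 = 77.48

77.48


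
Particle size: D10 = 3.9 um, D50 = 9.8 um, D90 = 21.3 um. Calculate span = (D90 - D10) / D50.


Span = (21.3 - 3.9) / 9.8 = 17.4 / 9.8 = 1.776

1.776


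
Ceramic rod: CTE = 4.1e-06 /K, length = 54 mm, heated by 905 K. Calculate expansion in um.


dL = 4.1e-06 * 54 * 905 * 1000 = 200.367 um

200.367


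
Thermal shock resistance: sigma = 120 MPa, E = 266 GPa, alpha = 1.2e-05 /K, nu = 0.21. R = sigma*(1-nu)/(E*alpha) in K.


R = 120*(1-0.21)/(266*1000*1.2e-05) = 30 K

30


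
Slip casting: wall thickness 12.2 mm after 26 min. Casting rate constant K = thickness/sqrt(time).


K = 12.2 / sqrt(26) = 12.2 / 5.099 = 2.393 mm/min^0.5

2.393


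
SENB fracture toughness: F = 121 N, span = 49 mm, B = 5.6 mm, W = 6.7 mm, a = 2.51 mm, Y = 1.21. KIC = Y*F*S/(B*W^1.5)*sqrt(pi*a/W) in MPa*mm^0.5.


KIC = 1.21*121*49/(5.6*6.7^1.5)*sqrt(pi*2.51/6.7) = 80.14

80.14


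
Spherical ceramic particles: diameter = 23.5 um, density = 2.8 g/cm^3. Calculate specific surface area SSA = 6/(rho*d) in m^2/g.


SSA = 6 / (2.8 * 23.5) = 0.091 m^2/g

0.091


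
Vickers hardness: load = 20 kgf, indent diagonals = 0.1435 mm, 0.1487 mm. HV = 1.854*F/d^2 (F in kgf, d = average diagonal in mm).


d_avg = (0.1435+0.1487)/2 = 0.1461 mm
HV = 1.854*20/0.1461^2 = 1737

1737


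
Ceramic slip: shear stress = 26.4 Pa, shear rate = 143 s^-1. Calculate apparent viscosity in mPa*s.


eta = tau/gamma * 1000 = 26.4/143 * 1000 = 184.6 mPa*s

184.6


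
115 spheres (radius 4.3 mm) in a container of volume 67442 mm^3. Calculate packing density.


V_sphere = 4/3*pi*4.3^3 = 333.0381 mm^3
Total V = 115*333.0381 = 38299.3815 mm^3
PD = 38299.3815 / 67442 = 0.568

0.568


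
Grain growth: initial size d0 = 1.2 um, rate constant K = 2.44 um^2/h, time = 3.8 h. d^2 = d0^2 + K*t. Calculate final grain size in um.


d^2 = 1.2^2 + 2.44*3.8 = 10.712
d = sqrt(10.712) = 3.27 um

3.27


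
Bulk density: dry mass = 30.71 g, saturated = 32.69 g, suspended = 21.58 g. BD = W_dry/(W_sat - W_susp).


BD = 30.71 / (32.69 - 21.58) = 30.71 / 11.11 = 2.764 g/cm^3

2.764


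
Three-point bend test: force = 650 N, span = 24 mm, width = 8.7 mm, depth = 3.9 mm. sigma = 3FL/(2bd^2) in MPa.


sigma = 3*650*24/(2*8.7*3.9^2) = 176.8 MPa

176.8


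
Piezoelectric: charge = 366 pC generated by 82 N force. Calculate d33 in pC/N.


d33 = 366 / 82 = 4.5 pC/N

4.5


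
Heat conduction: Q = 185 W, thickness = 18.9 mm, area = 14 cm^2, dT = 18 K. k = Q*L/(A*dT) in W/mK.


k = 185*18.9/1000/(14/10000*18) = 138.75 W/mK

138.75


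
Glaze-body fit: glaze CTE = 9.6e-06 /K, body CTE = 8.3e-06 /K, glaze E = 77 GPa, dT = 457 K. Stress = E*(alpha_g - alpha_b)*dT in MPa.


Stress = 77*1000*(9.6e-06 - 8.3e-06)*457 = 45.7 MPa

45.7


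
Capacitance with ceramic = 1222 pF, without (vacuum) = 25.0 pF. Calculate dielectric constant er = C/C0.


er = 1222 / 25.0 = 48.88

48.88


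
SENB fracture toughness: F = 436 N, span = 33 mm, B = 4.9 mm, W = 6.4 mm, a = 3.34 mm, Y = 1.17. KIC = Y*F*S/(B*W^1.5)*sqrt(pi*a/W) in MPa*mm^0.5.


KIC = 1.17*436*33/(4.9*6.4^1.5)*sqrt(pi*3.34/6.4) = 271.69

271.69


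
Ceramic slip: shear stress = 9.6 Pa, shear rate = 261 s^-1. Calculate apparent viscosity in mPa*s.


eta = tau/gamma * 1000 = 9.6/261 * 1000 = 36.8 mPa*s

36.8


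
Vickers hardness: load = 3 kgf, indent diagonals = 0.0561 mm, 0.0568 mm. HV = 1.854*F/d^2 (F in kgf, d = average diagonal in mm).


d_avg = (0.0561+0.0568)/2 = 0.05645 mm
HV = 1.854*3/0.05645^2 = 1745

1745


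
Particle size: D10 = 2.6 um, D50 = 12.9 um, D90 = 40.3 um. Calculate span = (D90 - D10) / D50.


Span = (40.3 - 2.6) / 12.9 = 37.7 / 12.9 = 2.922

2.922


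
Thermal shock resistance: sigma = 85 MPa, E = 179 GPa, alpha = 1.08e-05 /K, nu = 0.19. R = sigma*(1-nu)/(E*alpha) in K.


R = 85*(1-0.19)/(179*1000*1.08e-05) = 36 K

36


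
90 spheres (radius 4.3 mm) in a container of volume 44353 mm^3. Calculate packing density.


V_sphere = 4/3*pi*4.3^3 = 333.0381 mm^3
Total V = 90*333.0381 = 29973.429 mm^3
PD = 29973.429 / 44353 = 0.676

0.676


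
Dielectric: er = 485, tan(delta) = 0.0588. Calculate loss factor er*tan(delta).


Loss = 485 * 0.0588 = 28.518

28.518


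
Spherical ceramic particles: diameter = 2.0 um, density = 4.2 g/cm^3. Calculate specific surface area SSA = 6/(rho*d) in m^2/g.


SSA = 6 / (4.2 * 2.0) = 0.714 m^2/g

0.714


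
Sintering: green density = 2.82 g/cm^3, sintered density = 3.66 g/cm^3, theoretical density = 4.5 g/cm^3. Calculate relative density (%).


Relative = 3.66 / 4.5 * 100 = 81.3%

81.3


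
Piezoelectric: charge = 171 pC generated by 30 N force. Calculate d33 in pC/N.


d33 = 171 / 30 = 5.7 pC/N

5.7


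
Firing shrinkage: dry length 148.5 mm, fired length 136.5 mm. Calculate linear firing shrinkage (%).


FS = (148.5 - 136.5) / 148.5 * 100 = 8.08%

8.08


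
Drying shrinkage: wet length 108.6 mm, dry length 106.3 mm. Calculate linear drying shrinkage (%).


DS = (108.6 - 106.3) / 108.6 * 100 = 2.12%

2.12


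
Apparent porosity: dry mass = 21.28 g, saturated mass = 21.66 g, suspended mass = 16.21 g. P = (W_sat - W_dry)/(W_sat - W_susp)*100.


P = (21.66 - 21.28) / (21.66 - 16.21) * 100 = 0.38 / 5.45 * 100 = 7.0%

7.0


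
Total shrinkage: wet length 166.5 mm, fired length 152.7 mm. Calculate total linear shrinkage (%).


TS = (166.5 - 152.7) / 166.5 * 100 = 8.29%

8.29


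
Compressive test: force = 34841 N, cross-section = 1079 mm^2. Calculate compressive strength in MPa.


CS = 34841 / 1079 = 32.3 MPa

32.3


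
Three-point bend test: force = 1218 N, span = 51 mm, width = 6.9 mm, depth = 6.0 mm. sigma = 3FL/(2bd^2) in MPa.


sigma = 3*1218*51/(2*6.9*6.0^2) = 375.1 MPa

375.1


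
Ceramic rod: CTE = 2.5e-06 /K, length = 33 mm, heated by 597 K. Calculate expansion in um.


dL = 2.5e-06 * 33 * 597 * 1000 = 49.253 um

49.253


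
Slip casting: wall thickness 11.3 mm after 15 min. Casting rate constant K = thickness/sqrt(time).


K = 11.3 / sqrt(15) = 11.3 / 3.873 = 2.918 mm/min^0.5

2.918


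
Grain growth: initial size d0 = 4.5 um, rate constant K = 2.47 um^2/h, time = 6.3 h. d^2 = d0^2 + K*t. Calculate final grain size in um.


d^2 = 4.5^2 + 2.47*6.3 = 35.811
d = sqrt(35.811) = 5.98 um

5.98


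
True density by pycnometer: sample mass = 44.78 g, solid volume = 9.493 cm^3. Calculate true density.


TD = 44.78 / 9.493 = 4.717 g/cm^3

4.717


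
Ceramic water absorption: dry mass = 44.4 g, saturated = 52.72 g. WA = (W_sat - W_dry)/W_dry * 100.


WA = (52.72 - 44.4) / 44.4 * 100 = 18.74%

18.74


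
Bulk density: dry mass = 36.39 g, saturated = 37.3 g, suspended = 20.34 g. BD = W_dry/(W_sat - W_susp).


BD = 36.39 / (37.3 - 20.34) = 36.39 / 16.96 = 2.146 g/cm^3

2.146


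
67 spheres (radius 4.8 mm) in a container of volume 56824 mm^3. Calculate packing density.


V_sphere = 4/3*pi*4.8^3 = 463.2467 mm^3
Total V = 67*463.2467 = 31037.5289 mm^3
PD = 31037.5289 / 56824 = 0.546

0.546


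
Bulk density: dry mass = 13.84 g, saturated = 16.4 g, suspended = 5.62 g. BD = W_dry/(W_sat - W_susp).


BD = 13.84 / (16.4 - 5.62) = 13.84 / 10.78 = 1.284 g/cm^3

1.284


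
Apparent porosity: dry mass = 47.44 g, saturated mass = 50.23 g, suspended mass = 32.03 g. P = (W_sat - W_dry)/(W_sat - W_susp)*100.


P = (50.23 - 47.44) / (50.23 - 32.03) * 100 = 2.79 / 18.2 * 100 = 15.3%

15.3


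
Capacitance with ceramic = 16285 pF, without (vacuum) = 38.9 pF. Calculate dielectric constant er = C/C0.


er = 16285 / 38.9 = 418.64

418.64


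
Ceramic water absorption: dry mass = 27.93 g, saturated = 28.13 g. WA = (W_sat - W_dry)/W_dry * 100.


WA = (28.13 - 27.93) / 27.93 * 100 = 0.72%

0.72


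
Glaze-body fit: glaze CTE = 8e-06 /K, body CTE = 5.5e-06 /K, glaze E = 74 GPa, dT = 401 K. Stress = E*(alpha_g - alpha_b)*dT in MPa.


Stress = 74*1000*(8e-06 - 5.5e-06)*401 = 74.2 MPa

74.2


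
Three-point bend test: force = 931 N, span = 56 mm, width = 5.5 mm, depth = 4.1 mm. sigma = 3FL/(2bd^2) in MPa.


sigma = 3*931*56/(2*5.5*4.1^2) = 845.9 MPa

845.9


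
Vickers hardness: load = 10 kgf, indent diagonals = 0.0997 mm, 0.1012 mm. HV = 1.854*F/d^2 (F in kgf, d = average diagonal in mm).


d_avg = (0.0997+0.1012)/2 = 0.10045 mm
HV = 1.854*10/0.10045^2 = 1837

1837


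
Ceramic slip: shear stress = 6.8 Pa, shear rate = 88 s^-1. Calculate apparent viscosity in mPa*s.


eta = tau/gamma * 1000 = 6.8/88 * 1000 = 77.3 mPa*s

77.3


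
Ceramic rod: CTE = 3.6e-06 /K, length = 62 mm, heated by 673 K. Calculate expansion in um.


dL = 3.6e-06 * 62 * 673 * 1000 = 150.214 um

150.214


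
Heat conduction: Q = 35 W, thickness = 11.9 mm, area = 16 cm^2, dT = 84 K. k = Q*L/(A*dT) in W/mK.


k = 35*11.9/1000/(16/10000*84) = 3.1 W/mK

3.1


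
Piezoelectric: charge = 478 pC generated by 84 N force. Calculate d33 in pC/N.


d33 = 478 / 84 = 5.7 pC/N

5.7


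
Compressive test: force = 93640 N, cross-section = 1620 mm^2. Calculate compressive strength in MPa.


CS = 93640 / 1620 = 57.8 MPa

57.8


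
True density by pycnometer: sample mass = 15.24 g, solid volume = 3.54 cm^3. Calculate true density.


TD = 15.24 / 3.54 = 4.305 g/cm^3

4.305


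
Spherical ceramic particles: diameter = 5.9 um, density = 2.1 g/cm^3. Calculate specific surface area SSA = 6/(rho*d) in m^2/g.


SSA = 6 / (2.1 * 5.9) = 0.484 m^2/g

0.484


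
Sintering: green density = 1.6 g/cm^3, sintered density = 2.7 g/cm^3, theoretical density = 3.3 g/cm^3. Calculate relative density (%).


Relative = 2.7 / 3.3 * 100 = 81.8%

81.8


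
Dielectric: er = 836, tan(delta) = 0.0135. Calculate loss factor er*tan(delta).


Loss = 836 * 0.0135 = 11.286

11.286


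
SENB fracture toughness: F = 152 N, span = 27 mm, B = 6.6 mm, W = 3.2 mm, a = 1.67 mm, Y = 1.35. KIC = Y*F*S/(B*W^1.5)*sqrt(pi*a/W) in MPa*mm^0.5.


KIC = 1.35*152*27/(6.6*3.2^1.5)*sqrt(pi*1.67/3.2) = 187.77

187.77


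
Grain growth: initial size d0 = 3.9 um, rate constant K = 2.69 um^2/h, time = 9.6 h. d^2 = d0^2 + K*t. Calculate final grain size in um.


d^2 = 3.9^2 + 2.69*9.6 = 41.034
d = sqrt(41.034) = 6.41 um

6.41


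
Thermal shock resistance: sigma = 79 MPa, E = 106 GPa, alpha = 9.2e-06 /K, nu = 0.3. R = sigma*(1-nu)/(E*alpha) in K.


R = 79*(1-0.3)/(106*1000*9.2e-06) = 57 K

57


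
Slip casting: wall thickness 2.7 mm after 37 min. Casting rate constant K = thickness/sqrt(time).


K = 2.7 / sqrt(37) = 2.7 / 6.0828 = 0.444 mm/min^0.5

0.444


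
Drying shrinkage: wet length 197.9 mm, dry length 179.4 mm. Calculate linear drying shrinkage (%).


DS = (197.9 - 179.4) / 197.9 * 100 = 9.35%

9.35


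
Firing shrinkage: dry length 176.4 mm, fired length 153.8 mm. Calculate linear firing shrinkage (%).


FS = (176.4 - 153.8) / 176.4 * 100 = 12.81%

12.81


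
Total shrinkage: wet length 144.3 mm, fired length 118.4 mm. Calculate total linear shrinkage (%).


TS = (144.3 - 118.4) / 144.3 * 100 = 17.95%

17.95


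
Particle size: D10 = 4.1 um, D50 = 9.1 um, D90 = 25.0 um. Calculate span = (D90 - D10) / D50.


Span = (25.0 - 4.1) / 9.1 = 20.9 / 9.1 = 2.297

2.297


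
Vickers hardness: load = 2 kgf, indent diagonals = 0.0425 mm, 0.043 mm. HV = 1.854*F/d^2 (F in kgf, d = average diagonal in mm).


d_avg = (0.0425+0.043)/2 = 0.04275 mm
HV = 1.854*2/0.04275^2 = 2029

2029


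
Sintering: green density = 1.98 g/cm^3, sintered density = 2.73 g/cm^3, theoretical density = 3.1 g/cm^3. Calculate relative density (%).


Relative = 2.73 / 3.1 * 100 = 88.1%

88.1


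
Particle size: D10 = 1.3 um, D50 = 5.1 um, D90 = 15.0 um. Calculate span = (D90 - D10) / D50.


Span = (15.0 - 1.3) / 5.1 = 13.7 / 5.1 = 2.686

2.686


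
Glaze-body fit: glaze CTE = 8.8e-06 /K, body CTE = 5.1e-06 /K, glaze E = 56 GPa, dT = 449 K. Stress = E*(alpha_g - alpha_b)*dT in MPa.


Stress = 56*1000*(8.8e-06 - 5.1e-06)*449 = 93.0 MPa

93.0


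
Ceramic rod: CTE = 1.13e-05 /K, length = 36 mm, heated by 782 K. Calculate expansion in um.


dL = 1.13e-05 * 36 * 782 * 1000 = 318.118 um

318.118


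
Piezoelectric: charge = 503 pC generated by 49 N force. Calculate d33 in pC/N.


d33 = 503 / 49 = 10.3 pC/N

10.3


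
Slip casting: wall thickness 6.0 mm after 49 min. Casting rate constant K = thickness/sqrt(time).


K = 6.0 / sqrt(49) = 6.0 / 7.0 = 0.857 mm/min^0.5

0.857


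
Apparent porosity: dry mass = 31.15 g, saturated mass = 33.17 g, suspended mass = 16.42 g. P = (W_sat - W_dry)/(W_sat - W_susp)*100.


P = (33.17 - 31.15) / (33.17 - 16.42) * 100 = 2.02 / 16.75 * 100 = 12.1%

12.1


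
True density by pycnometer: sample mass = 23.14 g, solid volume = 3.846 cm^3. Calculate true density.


TD = 23.14 / 3.846 = 6.017 g/cm^3

6.017


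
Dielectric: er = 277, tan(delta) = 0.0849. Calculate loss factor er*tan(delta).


Loss = 277 * 0.0849 = 23.517

23.517


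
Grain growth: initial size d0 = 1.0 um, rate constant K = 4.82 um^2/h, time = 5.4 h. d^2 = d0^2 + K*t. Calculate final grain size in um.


d^2 = 1.0^2 + 4.82*5.4 = 27.028
d = sqrt(27.028) = 5.2 um

5.2


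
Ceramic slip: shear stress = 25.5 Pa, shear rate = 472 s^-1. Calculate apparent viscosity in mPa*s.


eta = tau/gamma * 1000 = 25.5/472 * 1000 = 54.0 mPa*s

54.0


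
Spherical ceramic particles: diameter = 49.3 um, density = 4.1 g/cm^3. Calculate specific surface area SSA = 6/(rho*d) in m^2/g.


SSA = 6 / (4.1 * 49.3) = 0.03 m^2/g

0.03


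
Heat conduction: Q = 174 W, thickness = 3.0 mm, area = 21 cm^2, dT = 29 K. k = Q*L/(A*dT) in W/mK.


k = 174*3.0/1000/(21/10000*29) = 8.57 W/mK

8.57


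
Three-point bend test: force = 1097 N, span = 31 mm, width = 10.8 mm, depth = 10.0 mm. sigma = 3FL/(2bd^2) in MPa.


sigma = 3*1097*31/(2*10.8*10.0^2) = 47.2 MPa

47.2


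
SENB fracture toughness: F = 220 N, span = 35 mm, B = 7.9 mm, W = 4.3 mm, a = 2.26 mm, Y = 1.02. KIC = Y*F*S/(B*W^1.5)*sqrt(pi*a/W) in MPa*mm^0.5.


KIC = 1.02*220*35/(7.9*4.3^1.5)*sqrt(pi*2.26/4.3) = 143.27

143.27


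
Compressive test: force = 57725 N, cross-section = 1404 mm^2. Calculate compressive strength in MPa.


CS = 57725 / 1404 = 41.1 MPa

41.1


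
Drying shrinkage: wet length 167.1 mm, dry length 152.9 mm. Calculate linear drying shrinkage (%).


DS = (167.1 - 152.9) / 167.1 * 100 = 8.5%

8.5


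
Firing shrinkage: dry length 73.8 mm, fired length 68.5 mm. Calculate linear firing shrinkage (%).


FS = (73.8 - 68.5) / 73.8 * 100 = 7.18%

7.18


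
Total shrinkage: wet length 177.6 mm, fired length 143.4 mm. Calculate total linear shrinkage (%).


TS = (177.6 - 143.4) / 177.6 * 100 = 19.26%

19.26


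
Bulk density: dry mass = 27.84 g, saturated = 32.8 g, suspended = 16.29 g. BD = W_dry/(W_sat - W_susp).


BD = 27.84 / (32.8 - 16.29) = 27.84 / 16.51 = 1.686 g/cm^3

1.686


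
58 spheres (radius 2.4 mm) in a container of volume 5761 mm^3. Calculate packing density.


V_sphere = 4/3*pi*2.4^3 = 57.9058 mm^3
Total V = 58*57.9058 = 3358.5364 mm^3
PD = 3358.5364 / 5761 = 0.583

0.583


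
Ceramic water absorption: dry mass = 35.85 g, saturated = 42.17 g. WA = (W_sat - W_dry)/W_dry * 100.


WA = (42.17 - 35.85) / 35.85 * 100 = 17.63%

17.63


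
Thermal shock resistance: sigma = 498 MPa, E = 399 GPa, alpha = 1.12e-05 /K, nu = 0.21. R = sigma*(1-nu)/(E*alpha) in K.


R = 498*(1-0.21)/(399*1000*1.12e-05) = 88 K

88
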